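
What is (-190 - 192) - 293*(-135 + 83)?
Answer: 14854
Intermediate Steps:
(-190 - 192) - 293*(-135 + 83) = -382 - 293*(-52) = -382 + 15236 = 14854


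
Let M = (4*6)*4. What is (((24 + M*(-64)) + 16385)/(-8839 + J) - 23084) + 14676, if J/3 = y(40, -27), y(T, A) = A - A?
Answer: -74328577/8839 ≈ -8409.2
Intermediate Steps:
y(T, A) = 0
J = 0 (J = 3*0 = 0)
M = 96 (M = 24*4 = 96)
(((24 + M*(-64)) + 16385)/(-8839 + J) - 23084) + 14676 = (((24 + 96*(-64)) + 16385)/(-8839 + 0) - 23084) + 14676 = (((24 - 6144) + 16385)/(-8839) - 23084) + 14676 = ((-6120 + 16385)*(-1/8839) - 23084) + 14676 = (10265*(-1/8839) - 23084) + 14676 = (-10265/8839 - 23084) + 14676 = -204049741/8839 + 14676 = -74328577/8839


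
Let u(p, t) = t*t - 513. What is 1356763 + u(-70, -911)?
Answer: 2186171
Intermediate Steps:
u(p, t) = -513 + t² (u(p, t) = t² - 513 = -513 + t²)
1356763 + u(-70, -911) = 1356763 + (-513 + (-911)²) = 1356763 + (-513 + 829921) = 1356763 + 829408 = 2186171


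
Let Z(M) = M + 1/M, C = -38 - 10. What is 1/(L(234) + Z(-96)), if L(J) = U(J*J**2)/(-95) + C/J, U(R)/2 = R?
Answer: -118560/31992415699 ≈ -3.7059e-6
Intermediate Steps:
C = -48
U(R) = 2*R
L(J) = -48/J - 2*J**3/95 (L(J) = (2*(J*J**2))/(-95) - 48/J = (2*J**3)*(-1/95) - 48/J = -2*J**3/95 - 48/J = -48/J - 2*J**3/95)
1/(L(234) + Z(-96)) = 1/((2/95)*(-2280 - 1*234**4)/234 + (-96 + 1/(-96))) = 1/((2/95)*(1/234)*(-2280 - 1*2998219536) + (-96 - 1/96)) = 1/((2/95)*(1/234)*(-2280 - 2998219536) - 9217/96) = 1/((2/95)*(1/234)*(-2998221816) - 9217/96) = 1/(-999407272/3705 - 9217/96) = 1/(-31992415699/118560) = -118560/31992415699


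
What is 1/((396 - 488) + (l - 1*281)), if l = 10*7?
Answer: -1/303 ≈ -0.0033003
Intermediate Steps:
l = 70
1/((396 - 488) + (l - 1*281)) = 1/((396 - 488) + (70 - 1*281)) = 1/(-92 + (70 - 281)) = 1/(-92 - 211) = 1/(-303) = -1/303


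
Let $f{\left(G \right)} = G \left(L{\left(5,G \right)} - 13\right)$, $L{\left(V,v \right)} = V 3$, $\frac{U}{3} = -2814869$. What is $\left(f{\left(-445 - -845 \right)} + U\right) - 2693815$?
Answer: $-11137622$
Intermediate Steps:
$U = -8444607$ ($U = 3 \left(-2814869\right) = -8444607$)
$L{\left(V,v \right)} = 3 V$
$f{\left(G \right)} = 2 G$ ($f{\left(G \right)} = G \left(3 \cdot 5 - 13\right) = G \left(15 - 13\right) = G 2 = 2 G$)
$\left(f{\left(-445 - -845 \right)} + U\right) - 2693815 = \left(2 \left(-445 - -845\right) - 8444607\right) - 2693815 = \left(2 \left(-445 + 845\right) - 8444607\right) - 2693815 = \left(2 \cdot 400 - 8444607\right) - 2693815 = \left(800 - 8444607\right) - 2693815 = -8443807 - 2693815 = -11137622$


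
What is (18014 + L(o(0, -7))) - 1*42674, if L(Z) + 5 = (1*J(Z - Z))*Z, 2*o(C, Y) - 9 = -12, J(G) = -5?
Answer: -49315/2 ≈ -24658.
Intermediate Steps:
o(C, Y) = -3/2 (o(C, Y) = 9/2 + (½)*(-12) = 9/2 - 6 = -3/2)
L(Z) = -5 - 5*Z (L(Z) = -5 + (1*(-5))*Z = -5 - 5*Z)
(18014 + L(o(0, -7))) - 1*42674 = (18014 + (-5 - 5*(-3/2))) - 1*42674 = (18014 + (-5 + 15/2)) - 42674 = (18014 + 5/2) - 42674 = 36033/2 - 42674 = -49315/2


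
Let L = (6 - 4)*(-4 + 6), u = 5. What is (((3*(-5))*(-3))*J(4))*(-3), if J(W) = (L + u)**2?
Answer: -10935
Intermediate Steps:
L = 4 (L = 2*2 = 4)
J(W) = 81 (J(W) = (4 + 5)**2 = 9**2 = 81)
(((3*(-5))*(-3))*J(4))*(-3) = (((3*(-5))*(-3))*81)*(-3) = (-15*(-3)*81)*(-3) = (45*81)*(-3) = 3645*(-3) = -10935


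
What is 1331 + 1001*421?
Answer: 422752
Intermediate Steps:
1331 + 1001*421 = 1331 + 421421 = 422752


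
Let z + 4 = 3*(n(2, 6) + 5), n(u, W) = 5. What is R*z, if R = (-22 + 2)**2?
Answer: 10400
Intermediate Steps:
z = 26 (z = -4 + 3*(5 + 5) = -4 + 3*10 = -4 + 30 = 26)
R = 400 (R = (-20)**2 = 400)
R*z = 400*26 = 10400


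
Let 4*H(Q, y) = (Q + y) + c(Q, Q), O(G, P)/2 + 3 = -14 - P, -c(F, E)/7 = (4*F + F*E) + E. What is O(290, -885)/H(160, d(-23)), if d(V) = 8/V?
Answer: -19964/530841 ≈ -0.037608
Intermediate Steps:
c(F, E) = -28*F - 7*E - 7*E*F (c(F, E) = -7*((4*F + F*E) + E) = -7*((4*F + E*F) + E) = -7*(E + 4*F + E*F) = -28*F - 7*E - 7*E*F)
O(G, P) = -34 - 2*P (O(G, P) = -6 + 2*(-14 - P) = -6 + (-28 - 2*P) = -34 - 2*P)
H(Q, y) = -17*Q/2 - 7*Q²/4 + y/4 (H(Q, y) = ((Q + y) + (-28*Q - 7*Q - 7*Q*Q))/4 = ((Q + y) + (-28*Q - 7*Q - 7*Q²))/4 = ((Q + y) + (-35*Q - 7*Q²))/4 = (y - 34*Q - 7*Q²)/4 = -17*Q/2 - 7*Q²/4 + y/4)
O(290, -885)/H(160, d(-23)) = (-34 - 2*(-885))/(-17/2*160 - 7/4*160² + (8/(-23))/4) = (-34 + 1770)/(-1360 - 7/4*25600 + (8*(-1/23))/4) = 1736/(-1360 - 44800 + (¼)*(-8/23)) = 1736/(-1360 - 44800 - 2/23) = 1736/(-1061682/23) = 1736*(-23/1061682) = -19964/530841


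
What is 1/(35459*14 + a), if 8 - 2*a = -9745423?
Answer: 2/10738283 ≈ 1.8625e-7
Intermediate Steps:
a = 9745431/2 (a = 4 - ½*(-9745423) = 4 + 9745423/2 = 9745431/2 ≈ 4.8727e+6)
1/(35459*14 + a) = 1/(35459*14 + 9745431/2) = 1/(496426 + 9745431/2) = 1/(10738283/2) = 2/10738283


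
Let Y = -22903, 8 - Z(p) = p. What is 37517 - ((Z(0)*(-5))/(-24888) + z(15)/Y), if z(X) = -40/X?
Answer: 891044128550/23750411 ≈ 37517.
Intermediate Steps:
Z(p) = 8 - p
37517 - ((Z(0)*(-5))/(-24888) + z(15)/Y) = 37517 - (((8 - 1*0)*(-5))/(-24888) - 40/15/(-22903)) = 37517 - (((8 + 0)*(-5))*(-1/24888) - 40*1/15*(-1/22903)) = 37517 - ((8*(-5))*(-1/24888) - 8/3*(-1/22903)) = 37517 - (-40*(-1/24888) + 8/68709) = 37517 - (5/3111 + 8/68709) = 37517 - 1*40937/23750411 = 37517 - 40937/23750411 = 891044128550/23750411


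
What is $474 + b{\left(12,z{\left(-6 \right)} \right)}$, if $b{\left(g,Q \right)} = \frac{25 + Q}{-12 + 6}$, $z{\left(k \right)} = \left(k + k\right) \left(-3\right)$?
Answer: $\frac{2783}{6} \approx 463.83$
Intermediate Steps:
$z{\left(k \right)} = - 6 k$ ($z{\left(k \right)} = 2 k \left(-3\right) = - 6 k$)
$b{\left(g,Q \right)} = - \frac{25}{6} - \frac{Q}{6}$ ($b{\left(g,Q \right)} = \frac{25 + Q}{-6} = \left(25 + Q\right) \left(- \frac{1}{6}\right) = - \frac{25}{6} - \frac{Q}{6}$)
$474 + b{\left(12,z{\left(-6 \right)} \right)} = 474 - \left(\frac{25}{6} + \frac{\left(-6\right) \left(-6\right)}{6}\right) = 474 - \frac{61}{6} = \frac{2783}{6}$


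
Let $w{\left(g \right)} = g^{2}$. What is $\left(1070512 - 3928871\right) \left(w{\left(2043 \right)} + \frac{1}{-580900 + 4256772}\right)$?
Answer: $- \frac{43854472060605289111}{3675872} \approx -1.193 \cdot 10^{13}$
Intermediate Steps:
$\left(1070512 - 3928871\right) \left(w{\left(2043 \right)} + \frac{1}{-580900 + 4256772}\right) = \left(1070512 - 3928871\right) \left(2043^{2} + \frac{1}{-580900 + 4256772}\right) = - 2858359 \left(4173849 + \frac{1}{3675872}\right) = \left(-2858359\right) \frac{15342534671329}{3675872} = - \frac{43854472060605289111}{3675872}$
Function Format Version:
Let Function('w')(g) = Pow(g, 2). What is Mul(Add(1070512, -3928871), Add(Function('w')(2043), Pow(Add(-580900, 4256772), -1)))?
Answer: Rational(-43854472060605289111, 3675872) ≈ -1.1930e+13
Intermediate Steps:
Mul(Add(1070512, -3928871), Add(Function('w')(2043), Pow(Add(-580900, 4256772), -1))) = Mul(Add(1070512, -3928871), Add(Pow(2043, 2), Pow(Add(-580900, 4256772), -1))) = Mul(-2858359, Add(4173849, Pow(3675872, -1))) = Mul(-2858359, Add(4173849, Rational(1, 3675872))) = Mul(-2858359, Rational(15342534671329, 3675872)) = Rational(-43854472060605289111, 3675872)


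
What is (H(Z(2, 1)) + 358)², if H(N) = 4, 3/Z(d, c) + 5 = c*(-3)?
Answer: 131044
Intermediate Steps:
Z(d, c) = 3/(-5 - 3*c) (Z(d, c) = 3/(-5 + c*(-3)) = 3/(-5 - 3*c))
(H(Z(2, 1)) + 358)² = (4 + 358)² = 362² = 131044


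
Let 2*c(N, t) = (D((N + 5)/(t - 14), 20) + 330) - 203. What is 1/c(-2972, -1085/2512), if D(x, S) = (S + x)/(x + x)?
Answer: 7453104/475316645 ≈ 0.015680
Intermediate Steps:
D(x, S) = (S + x)/(2*x) (D(x, S) = (S + x)/((2*x)) = (S + x)*(1/(2*x)) = (S + x)/(2*x))
c(N, t) = 127/2 + (-14 + t)*(20 + (5 + N)/(-14 + t))/(4*(5 + N)) (c(N, t) = (((20 + (N + 5)/(t - 14))/(2*(((N + 5)/(t - 14)))) + 330) - 203)/2 = (((20 + (5 + N)/(-14 + t))/(2*(((5 + N)/(-14 + t)))) + 330) - 203)/2 = ((((-14 + t)/(5 + N))*(20 + (5 + N)/(-14 + t))/2 + 330) - 203)/2 = (((-14 + t)*(20 + (5 + N)/(-14 + t))/(2*(5 + N)) + 330) - 203)/2 = ((330 + (-14 + t)*(20 + (5 + N)/(-14 + t))/(2*(5 + N))) - 203)/2 = (127 + (-14 + t)*(20 + (5 + N)/(-14 + t))/(2*(5 + N)))/2 = 127/2 + (-14 + t)*(20 + (5 + N)/(-14 + t))/(4*(5 + N)))
1/c(-2972, -1085/2512) = 1/(5*(199 + 4*(-1085/2512) + 51*(-2972))/(4*(5 - 2972))) = 1/((5/4)*(199 + 4*(-1085*1/2512) - 151572)/(-2967)) = 1/((5/4)*(-1/2967)*(199 + 4*(-1085/2512) - 151572)) = 1/((5/4)*(-1/2967)*(199 - 1085/628 - 151572)) = 1/((5/4)*(-1/2967)*(-95063329/628)) = 1/(475316645/7453104) = 7453104/475316645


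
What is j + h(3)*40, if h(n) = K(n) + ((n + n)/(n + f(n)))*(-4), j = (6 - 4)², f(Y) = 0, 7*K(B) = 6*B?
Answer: -1492/7 ≈ -213.14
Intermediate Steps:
K(B) = 6*B/7 (K(B) = (6*B)/7 = 6*B/7)
j = 4 (j = 2² = 4)
h(n) = -8 + 6*n/7 (h(n) = 6*n/7 + ((n + n)/(n + 0))*(-4) = 6*n/7 + ((2*n)/n)*(-4) = 6*n/7 + 2*(-4) = 6*n/7 - 8 = -8 + 6*n/7)
j + h(3)*40 = 4 + (-8 + (6/7)*3)*40 = 4 + (-8 + 18/7)*40 = 4 - 38/7*40 = 4 - 1520/7 = -1492/7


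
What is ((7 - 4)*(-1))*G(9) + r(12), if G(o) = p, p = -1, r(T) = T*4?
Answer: 51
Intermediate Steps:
r(T) = 4*T
G(o) = -1
((7 - 4)*(-1))*G(9) + r(12) = ((7 - 4)*(-1))*(-1) + 4*12 = (3*(-1))*(-1) + 48 = -3*(-1) + 48 = 3 + 48 = 51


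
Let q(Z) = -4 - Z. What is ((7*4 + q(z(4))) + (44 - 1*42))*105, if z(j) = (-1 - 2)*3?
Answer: 3675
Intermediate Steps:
z(j) = -9 (z(j) = -3*3 = -9)
((7*4 + q(z(4))) + (44 - 1*42))*105 = ((7*4 + (-4 - 1*(-9))) + (44 - 1*42))*105 = ((28 + (-4 + 9)) + (44 - 42))*105 = ((28 + 5) + 2)*105 = (33 + 2)*105 = 35*105 = 3675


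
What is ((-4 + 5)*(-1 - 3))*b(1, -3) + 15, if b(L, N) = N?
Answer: 27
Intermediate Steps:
((-4 + 5)*(-1 - 3))*b(1, -3) + 15 = ((-4 + 5)*(-1 - 3))*(-3) + 15 = (1*(-4))*(-3) + 15 = -4*(-3) + 15 = 12 + 15 = 27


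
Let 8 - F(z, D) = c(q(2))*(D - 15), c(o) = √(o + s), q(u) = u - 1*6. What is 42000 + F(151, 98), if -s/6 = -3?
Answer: 42008 - 83*√14 ≈ 41697.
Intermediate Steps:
s = 18 (s = -6*(-3) = 18)
q(u) = -6 + u (q(u) = u - 6 = -6 + u)
c(o) = √(18 + o) (c(o) = √(o + 18) = √(18 + o))
F(z, D) = 8 - √14*(-15 + D) (F(z, D) = 8 - √(18 + (-6 + 2))*(D - 15) = 8 - √(18 - 4)*(-15 + D) = 8 - √14*(-15 + D))
42000 + F(151, 98) = 42000 + (8 + 15*√14 - 1*98*√14) = 42000 + (8 + 15*√14 - 98*√14) = 42000 + (8 - 83*√14) = 42008 - 83*√14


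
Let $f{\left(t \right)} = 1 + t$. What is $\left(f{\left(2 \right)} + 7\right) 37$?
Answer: $370$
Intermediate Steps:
$\left(f{\left(2 \right)} + 7\right) 37 = \left(\left(1 + 2\right) + 7\right) 37 = \left(3 + 7\right) 37 = 10 \cdot 37 = 370$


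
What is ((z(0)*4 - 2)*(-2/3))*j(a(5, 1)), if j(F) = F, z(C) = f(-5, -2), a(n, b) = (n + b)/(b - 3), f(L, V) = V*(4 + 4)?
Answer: -132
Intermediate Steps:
f(L, V) = 8*V (f(L, V) = V*8 = 8*V)
a(n, b) = (b + n)/(-3 + b)
z(C) = -16 (z(C) = 8*(-2) = -16)
((z(0)*4 - 2)*(-2/3))*j(a(5, 1)) = ((-16*4 - 2)*(-2/3))*((1 + 5)/(-3 + 1)) = ((-64 - 2)*(-2*⅓))*(6/(-2)) = (-66*(-⅔))*(-½*6) = 44*(-3) = -132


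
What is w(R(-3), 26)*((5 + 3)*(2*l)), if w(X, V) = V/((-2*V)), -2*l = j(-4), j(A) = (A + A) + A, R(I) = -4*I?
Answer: -48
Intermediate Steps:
j(A) = 3*A (j(A) = 2*A + A = 3*A)
l = 6 (l = -3*(-4)/2 = -1/2*(-12) = 6)
w(X, V) = -1/2 (w(X, V) = V*(-1/(2*V)) = -1/2)
w(R(-3), 26)*((5 + 3)*(2*l)) = -(5 + 3)*2*6/2 = -4*12 = -1/2*96 = -48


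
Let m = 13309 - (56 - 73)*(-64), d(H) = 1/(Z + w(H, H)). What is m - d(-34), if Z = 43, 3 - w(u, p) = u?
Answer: 977679/80 ≈ 12221.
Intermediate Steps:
w(u, p) = 3 - u
d(H) = 1/(46 - H) (d(H) = 1/(43 + (3 - H)) = 1/(46 - H))
m = 12221 (m = 13309 - (-17)*(-64) = 13309 - 1*1088 = 13309 - 1088 = 12221)
m - d(-34) = 12221 - (-1)/(-46 - 34) = 12221 - (-1)/(-80) = 12221 - (-1)*(-1)/80 = 12221 - 1*1/80 = 12221 - 1/80 = 977679/80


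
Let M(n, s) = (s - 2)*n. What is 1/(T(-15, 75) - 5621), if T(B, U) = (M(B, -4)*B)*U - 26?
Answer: -1/106897 ≈ -9.3548e-6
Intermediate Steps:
M(n, s) = n*(-2 + s) (M(n, s) = (-2 + s)*n = n*(-2 + s))
T(B, U) = -26 - 6*U*B**2 (T(B, U) = ((B*(-2 - 4))*B)*U - 26 = ((B*(-6))*B)*U - 26 = ((-6*B)*B)*U - 26 = (-6*B**2)*U - 26 = -6*U*B**2 - 26 = -26 - 6*U*B**2)
1/(T(-15, 75) - 5621) = 1/((-26 - 6*75*(-15)**2) - 5621) = 1/((-26 - 6*75*225) - 5621) = 1/((-26 - 101250) - 5621) = 1/(-101276 - 5621) = 1/(-106897) = -1/106897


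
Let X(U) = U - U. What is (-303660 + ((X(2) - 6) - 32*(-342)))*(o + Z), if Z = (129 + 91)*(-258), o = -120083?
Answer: 51765836646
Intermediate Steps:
Z = -56760 (Z = 220*(-258) = -56760)
X(U) = 0
(-303660 + ((X(2) - 6) - 32*(-342)))*(o + Z) = (-303660 + ((0 - 6) - 32*(-342)))*(-120083 - 56760) = (-303660 + (-6 + 10944))*(-176843) = (-303660 + 10938)*(-176843) = -292722*(-176843) = 51765836646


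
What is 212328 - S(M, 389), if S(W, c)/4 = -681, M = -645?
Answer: 215052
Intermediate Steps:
S(W, c) = -2724 (S(W, c) = 4*(-681) = -2724)
212328 - S(M, 389) = 212328 - 1*(-2724) = 212328 + 2724 = 215052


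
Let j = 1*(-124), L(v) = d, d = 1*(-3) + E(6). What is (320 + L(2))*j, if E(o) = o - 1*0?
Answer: -40052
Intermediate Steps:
E(o) = o (E(o) = o + 0 = o)
d = 3 (d = 1*(-3) + 6 = -3 + 6 = 3)
L(v) = 3
j = -124
(320 + L(2))*j = (320 + 3)*(-124) = 323*(-124) = -40052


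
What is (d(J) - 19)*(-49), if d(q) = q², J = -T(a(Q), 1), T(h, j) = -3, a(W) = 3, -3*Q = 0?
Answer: 490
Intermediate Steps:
Q = 0 (Q = -⅓*0 = 0)
J = 3 (J = -1*(-3) = 3)
(d(J) - 19)*(-49) = (3² - 19)*(-49) = (9 - 19)*(-49) = -10*(-49) = 490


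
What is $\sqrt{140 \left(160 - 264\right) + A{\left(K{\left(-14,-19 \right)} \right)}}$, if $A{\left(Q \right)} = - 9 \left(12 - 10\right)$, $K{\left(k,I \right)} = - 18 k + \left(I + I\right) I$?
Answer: $i \sqrt{14578} \approx 120.74 i$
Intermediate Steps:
$K{\left(k,I \right)} = - 18 k + 2 I^{2}$ ($K{\left(k,I \right)} = - 18 k + 2 I I = - 18 k + 2 I^{2}$)
$A{\left(Q \right)} = -18$ ($A{\left(Q \right)} = \left(-9\right) 2 = -18$)
$\sqrt{140 \left(160 - 264\right) + A{\left(K{\left(-14,-19 \right)} \right)}} = \sqrt{140 \left(160 - 264\right) - 18} = \sqrt{140 \left(-104\right) - 18} = \sqrt{-14560 - 18} = \sqrt{-14578} = i \sqrt{14578}$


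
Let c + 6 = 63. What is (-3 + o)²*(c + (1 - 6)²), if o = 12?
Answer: 6642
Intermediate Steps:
c = 57 (c = -6 + 63 = 57)
(-3 + o)²*(c + (1 - 6)²) = (-3 + 12)²*(57 + (1 - 6)²) = 9²*(57 + (-5)²) = 81*(57 + 25) = 81*82 = 6642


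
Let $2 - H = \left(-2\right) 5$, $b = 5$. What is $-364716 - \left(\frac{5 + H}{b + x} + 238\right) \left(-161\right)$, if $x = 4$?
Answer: $- \frac{2934845}{9} \approx -3.2609 \cdot 10^{5}$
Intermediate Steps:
$H = 12$ ($H = 2 - \left(-2\right) 5 = 2 - -10 = 2 + 10 = 12$)
$-364716 - \left(\frac{5 + H}{b + x} + 238\right) \left(-161\right) = -364716 - \left(\frac{5 + 12}{5 + 4} + 238\right) \left(-161\right) = -364716 - \left(\frac{1}{9} \cdot 17 + 238\right) \left(-161\right) = -364716 - \left(\frac{17}{9} + 238\right) \left(-161\right) = -364716 - \frac{2159}{9} \left(-161\right) = -364716 - - \frac{347599}{9} = -364716 + \frac{347599}{9} = - \frac{2934845}{9}$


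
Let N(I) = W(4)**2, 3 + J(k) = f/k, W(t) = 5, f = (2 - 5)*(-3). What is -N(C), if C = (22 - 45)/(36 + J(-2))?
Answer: -25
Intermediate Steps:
f = 9 (f = -3*(-3) = 9)
J(k) = -3 + 9/k
C = -46/57 (C = (22 - 45)/(36 + (-3 + 9/(-2))) = -23/(36 + (-3 + 9*(-1/2))) = -23/(36 + (-3 - 9/2)) = -23/(36 - 15/2) = -23/57/2 = -23*2/57 = -46/57 ≈ -0.80702)
N(I) = 25 (N(I) = 5**2 = 25)
-N(C) = -1*25 = -25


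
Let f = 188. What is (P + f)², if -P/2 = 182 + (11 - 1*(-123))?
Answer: 197136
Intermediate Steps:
P = -632 (P = -2*(182 + (11 - 1*(-123))) = -2*(182 + (11 + 123)) = -2*(182 + 134) = -2*316 = -632)
(P + f)² = (-632 + 188)² = (-444)² = 197136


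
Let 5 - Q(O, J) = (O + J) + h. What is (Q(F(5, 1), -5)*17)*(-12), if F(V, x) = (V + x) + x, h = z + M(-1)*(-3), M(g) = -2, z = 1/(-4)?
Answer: 561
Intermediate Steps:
z = -¼ ≈ -0.25000
h = 23/4 (h = -¼ - 2*(-3) = -¼ + 6 = 23/4 ≈ 5.7500)
F(V, x) = V + 2*x
Q(O, J) = -¾ - J - O (Q(O, J) = 5 - ((O + J) + 23/4) = 5 - ((J + O) + 23/4) = 5 - (23/4 + J + O) = 5 + (-23/4 - J - O) = -¾ - J - O)
(Q(F(5, 1), -5)*17)*(-12) = ((-¾ - 1*(-5) - (5 + 2*1))*17)*(-12) = ((-¾ + 5 - (5 + 2))*17)*(-12) = ((-¾ + 5 - 1*7)*17)*(-12) = ((-¾ + 5 - 7)*17)*(-12) = -11/4*17*(-12) = -187/4*(-12) = 561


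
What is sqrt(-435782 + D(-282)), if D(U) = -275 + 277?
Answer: 18*I*sqrt(1345) ≈ 660.14*I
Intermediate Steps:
D(U) = 2
sqrt(-435782 + D(-282)) = sqrt(-435782 + 2) = sqrt(-435780) = 18*I*sqrt(1345)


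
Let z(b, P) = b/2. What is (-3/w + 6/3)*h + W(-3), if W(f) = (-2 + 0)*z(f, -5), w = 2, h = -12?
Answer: -3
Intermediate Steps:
z(b, P) = b/2 (z(b, P) = b*(½) = b/2)
W(f) = -f (W(f) = (-2 + 0)*(f/2) = -f)
(-3/w + 6/3)*h + W(-3) = (-3/2 + 6/3)*(-12) - 1*(-3) = (-3*½ + 6*(⅓))*(-12) + 3 = (-3/2 + 2)*(-12) + 3 = (½)*(-12) + 3 = -6 + 3 = -3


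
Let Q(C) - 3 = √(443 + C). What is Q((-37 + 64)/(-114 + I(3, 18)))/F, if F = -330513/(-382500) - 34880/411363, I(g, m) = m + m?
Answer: 52448782500/13624357691 + 8741463750*√299234/177116649983 ≈ 30.848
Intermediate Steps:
I(g, m) = 2*m
F = 13624357691/17482927500 (F = -330513*(-1/382500) - 34880*1/411363 = 110171/127500 - 34880/411363 = 13624357691/17482927500 ≈ 0.77929)
Q(C) = 3 + √(443 + C)
Q((-37 + 64)/(-114 + I(3, 18)))/F = (3 + √(443 + (-37 + 64)/(-114 + 2*18)))/(13624357691/17482927500) = (3 + √(443 + 27/(-114 + 36)))*(17482927500/13624357691) = (3 + √(443 + 27/(-78)))*(17482927500/13624357691) = (3 + √(443 + 27*(-1/78)))*(17482927500/13624357691) = (3 + √(443 - 9/26))*(17482927500/13624357691) = (3 + √(11509/26))*(17482927500/13624357691) = (3 + √299234/26)*(17482927500/13624357691) = 52448782500/13624357691 + 8741463750*√299234/177116649983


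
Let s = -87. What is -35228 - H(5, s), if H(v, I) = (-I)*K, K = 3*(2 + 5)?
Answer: -37055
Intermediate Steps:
K = 21 (K = 3*7 = 21)
H(v, I) = -21*I (H(v, I) = -I*21 = -21*I)
-35228 - H(5, s) = -35228 - (-21)*(-87) = -35228 - 1*1827 = -35228 - 1827 = -37055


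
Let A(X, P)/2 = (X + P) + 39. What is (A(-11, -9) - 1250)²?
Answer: 1468944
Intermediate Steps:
A(X, P) = 78 + 2*P + 2*X (A(X, P) = 2*((X + P) + 39) = 2*((P + X) + 39) = 2*(39 + P + X) = 78 + 2*P + 2*X)
(A(-11, -9) - 1250)² = ((78 + 2*(-9) + 2*(-11)) - 1250)² = ((78 - 18 - 22) - 1250)² = (38 - 1250)² = (-1212)² = 1468944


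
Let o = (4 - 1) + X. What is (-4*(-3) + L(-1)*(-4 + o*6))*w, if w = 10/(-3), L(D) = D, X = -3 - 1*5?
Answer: -460/3 ≈ -153.33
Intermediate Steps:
X = -8 (X = -3 - 5 = -8)
o = -5 (o = (4 - 1) - 8 = 3 - 8 = -5)
w = -10/3 (w = 10*(-⅓) = -10/3 ≈ -3.3333)
(-4*(-3) + L(-1)*(-4 + o*6))*w = (-4*(-3) - (-4 - 5*6))*(-10/3) = (12 - (-4 - 30))*(-10/3) = (12 - 1*(-34))*(-10/3) = (12 + 34)*(-10/3) = 46*(-10/3) = -460/3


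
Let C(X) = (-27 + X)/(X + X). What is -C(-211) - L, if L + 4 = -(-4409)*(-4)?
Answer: 3721921/211 ≈ 17639.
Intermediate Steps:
C(X) = (-27 + X)/(2*X) (C(X) = (-27 + X)/((2*X)) = (-27 + X)*(1/(2*X)) = (-27 + X)/(2*X))
L = -17640 (L = -4 - (-4409)*(-4) = -4 - 1*17636 = -4 - 17636 = -17640)
-C(-211) - L = -(-27 - 211)/(2*(-211)) - 1*(-17640) = -(-1)*(-238)/(2*211) + 17640 = -1*119/211 + 17640 = -119/211 + 17640 = 3721921/211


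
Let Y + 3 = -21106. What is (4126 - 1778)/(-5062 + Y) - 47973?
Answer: -1255503731/26171 ≈ -47973.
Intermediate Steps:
Y = -21109 (Y = -3 - 21106 = -21109)
(4126 - 1778)/(-5062 + Y) - 47973 = (4126 - 1778)/(-5062 - 21109) - 47973 = 2348/(-26171) - 47973 = 2348*(-1/26171) - 47973 = -2348/26171 - 47973 = -1255503731/26171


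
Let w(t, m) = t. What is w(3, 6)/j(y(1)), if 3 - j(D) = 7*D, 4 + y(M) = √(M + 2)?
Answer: 93/814 + 21*√3/814 ≈ 0.15894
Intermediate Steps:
y(M) = -4 + √(2 + M) (y(M) = -4 + √(M + 2) = -4 + √(2 + M))
j(D) = 3 - 7*D
w(3, 6)/j(y(1)) = 3/(3 - 7*(-4 + √(2 + 1))) = 3/(3 - 7*(-4 + √3)) = 3/(3 + (28 - 7*√3)) = 3/(31 - 7*√3)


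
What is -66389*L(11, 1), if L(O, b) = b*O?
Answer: -730279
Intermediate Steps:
L(O, b) = O*b
-66389*L(11, 1) = -730279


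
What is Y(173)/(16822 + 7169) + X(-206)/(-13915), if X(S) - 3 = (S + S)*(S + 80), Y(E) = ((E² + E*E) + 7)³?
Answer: 18093318440459934/2023241 ≈ 8.9427e+9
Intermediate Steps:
Y(E) = (7 + 2*E²)³ (Y(E) = ((E² + E²) + 7)³ = (2*E² + 7)³ = (7 + 2*E²)³)
X(S) = 3 + 2*S*(80 + S) (X(S) = 3 + (S + S)*(S + 80) = 3 + (2*S)*(80 + S) = 3 + 2*S*(80 + S))
Y(173)/(16822 + 7169) + X(-206)/(-13915) = (7 + 2*173²)³/(16822 + 7169) + (3 + 2*(-206)² + 160*(-206))/(-13915) = (7 + 2*29929)³/23991 + (3 + 2*42436 - 32960)*(-1/13915) = (7 + 59858)³*(1/23991) + (3 + 84872 - 32960)*(-1/13915) = 59865³*(1/23991) + 51915*(-1/13915) = 214545278039625*(1/23991) - 10383/2783 = 71515092679875/7997 - 10383/2783 = 18093318440459934/2023241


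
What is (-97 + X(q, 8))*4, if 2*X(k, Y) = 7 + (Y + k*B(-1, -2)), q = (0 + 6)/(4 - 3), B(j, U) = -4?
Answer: -406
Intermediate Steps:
q = 6 (q = 6/1 = 6*1 = 6)
X(k, Y) = 7/2 + Y/2 - 2*k (X(k, Y) = (7 + (Y + k*(-4)))/2 = (7 + (Y - 4*k))/2 = (7 + Y - 4*k)/2 = 7/2 + Y/2 - 2*k)
(-97 + X(q, 8))*4 = (-97 + (7/2 + (1/2)*8 - 2*6))*4 = (-97 + (7/2 + 4 - 12))*4 = (-97 - 9/2)*4 = -203/2*4 = -406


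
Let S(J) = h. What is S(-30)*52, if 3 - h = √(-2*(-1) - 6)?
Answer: 156 - 104*I ≈ 156.0 - 104.0*I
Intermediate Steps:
h = 3 - 2*I (h = 3 - √(-2*(-1) - 6) = 3 - √(2 - 6) = 3 - √(-4) = 3 - 2*I ≈ 3.0 - 2.0*I)
S(J) = 3 - 2*I
S(-30)*52 = (3 - 2*I)*52 = 156 - 104*I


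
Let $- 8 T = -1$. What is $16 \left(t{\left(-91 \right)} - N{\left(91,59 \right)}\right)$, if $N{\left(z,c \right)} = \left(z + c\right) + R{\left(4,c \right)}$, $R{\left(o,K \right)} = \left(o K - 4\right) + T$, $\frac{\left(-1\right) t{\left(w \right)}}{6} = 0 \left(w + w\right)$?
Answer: $-6114$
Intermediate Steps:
$T = \frac{1}{8}$ ($T = \left(- \frac{1}{8}\right) \left(-1\right) = \frac{1}{8} \approx 0.125$)
$t{\left(w \right)} = 0$ ($t{\left(w \right)} = - 6 \cdot 0 \left(w + w\right) = - 6 \cdot 0 \cdot 2 w = \left(-6\right) 0 = 0$)
$R{\left(o,K \right)} = - \frac{31}{8} + K o$ ($R{\left(o,K \right)} = \left(o K - 4\right) + \frac{1}{8} = \left(K o - 4\right) + \frac{1}{8} = \left(-4 + K o\right) + \frac{1}{8} = - \frac{31}{8} + K o$)
$N{\left(z,c \right)} = - \frac{31}{8} + z + 5 c$ ($N{\left(z,c \right)} = \left(z + c\right) + \left(- \frac{31}{8} + c 4\right) = \left(c + z\right) + \left(- \frac{31}{8} + 4 c\right) = - \frac{31}{8} + z + 5 c$)
$16 \left(t{\left(-91 \right)} - N{\left(91,59 \right)}\right) = 16 \left(0 - \left(- \frac{31}{8} + 91 + 5 \cdot 59\right)\right) = 16 \left(0 - \left(- \frac{31}{8} + 91 + 295\right)\right) = 16 \left(0 - \frac{3057}{8}\right) = 16 \left(- \frac{3057}{8}\right) = -6114$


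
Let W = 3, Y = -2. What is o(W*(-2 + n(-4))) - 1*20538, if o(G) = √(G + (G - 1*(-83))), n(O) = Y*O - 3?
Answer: -20538 + √101 ≈ -20528.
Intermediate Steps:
n(O) = -3 - 2*O (n(O) = -2*O - 3 = -3 - 2*O)
o(G) = √(83 + 2*G) (o(G) = √(G + (G + 83)) = √(G + (83 + G)) = √(83 + 2*G))
o(W*(-2 + n(-4))) - 1*20538 = √(83 + 2*(3*(-2 + (-3 - 2*(-4))))) - 1*20538 = √(83 + 2*(3*(-2 + (-3 + 8)))) - 20538 = √(83 + 2*(3*(-2 + 5))) - 20538 = √(83 + 2*(3*3)) - 20538 = √(83 + 2*9) - 20538 = √(83 + 18) - 20538 = √101 - 20538 = -20538 + √101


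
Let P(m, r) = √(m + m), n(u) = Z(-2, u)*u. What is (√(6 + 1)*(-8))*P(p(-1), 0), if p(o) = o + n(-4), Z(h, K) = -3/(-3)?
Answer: -8*I*√70 ≈ -66.933*I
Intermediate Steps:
Z(h, K) = 1 (Z(h, K) = -3*(-⅓) = 1)
n(u) = u (n(u) = 1*u = u)
p(o) = -4 + o (p(o) = o - 4 = -4 + o)
P(m, r) = √2*√m (P(m, r) = √(2*m) = √2*√m)
(√(6 + 1)*(-8))*P(p(-1), 0) = (√(6 + 1)*(-8))*(√2*√(-4 - 1)) = (√7*(-8))*(√2*√(-5)) = (-8*√7)*(√2*(I*√5)) = (-8*√7)*(I*√10) = -8*I*√70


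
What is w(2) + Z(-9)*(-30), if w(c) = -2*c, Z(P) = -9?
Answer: 266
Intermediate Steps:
w(2) + Z(-9)*(-30) = -2*2 - 9*(-30) = -4 + 270 = 266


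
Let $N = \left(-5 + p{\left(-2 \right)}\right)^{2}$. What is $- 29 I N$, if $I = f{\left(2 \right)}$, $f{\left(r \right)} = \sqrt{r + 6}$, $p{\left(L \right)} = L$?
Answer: $- 2842 \sqrt{2} \approx -4019.2$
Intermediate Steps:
$f{\left(r \right)} = \sqrt{6 + r}$
$I = 2 \sqrt{2}$ ($I = \sqrt{6 + 2} = \sqrt{8} = 2 \sqrt{2} \approx 2.8284$)
$N = 49$ ($N = \left(-5 - 2\right)^{2} = \left(-7\right)^{2} = 49$)
$- 29 I N = - 29 \cdot 2 \sqrt{2} \cdot 49 = - 58 \sqrt{2} \cdot 49 = - 2842 \sqrt{2}$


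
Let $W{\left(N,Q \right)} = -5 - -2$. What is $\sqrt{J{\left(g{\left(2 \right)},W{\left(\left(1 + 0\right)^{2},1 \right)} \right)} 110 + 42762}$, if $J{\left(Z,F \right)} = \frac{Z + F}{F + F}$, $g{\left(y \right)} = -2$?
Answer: $\frac{\sqrt{385683}}{3} \approx 207.01$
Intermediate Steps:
$W{\left(N,Q \right)} = -3$ ($W{\left(N,Q \right)} = -5 + 2 = -3$)
$J{\left(Z,F \right)} = \frac{F + Z}{2 F}$
$\sqrt{J{\left(g{\left(2 \right)},W{\left(\left(1 + 0\right)^{2},1 \right)} \right)} 110 + 42762} = \sqrt{\frac{-3 - 2}{2 \left(-3\right)} 110 + 42762} = \sqrt{\frac{1}{2} \left(- \frac{1}{3}\right) \left(-5\right) 110 + 42762} = \sqrt{\frac{5}{6} \cdot 110 + 42762} = \sqrt{\frac{275}{3} + 42762} = \sqrt{\frac{128561}{3}} = \frac{\sqrt{385683}}{3}$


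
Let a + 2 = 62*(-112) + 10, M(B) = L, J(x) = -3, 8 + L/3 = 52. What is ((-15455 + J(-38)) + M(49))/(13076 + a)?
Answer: -7663/3070 ≈ -2.4961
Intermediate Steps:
L = 132 (L = -24 + 3*52 = -24 + 156 = 132)
M(B) = 132
a = -6936 (a = -2 + (62*(-112) + 10) = -2 + (-6944 + 10) = -2 - 6934 = -6936)
((-15455 + J(-38)) + M(49))/(13076 + a) = ((-15455 - 3) + 132)/(13076 - 6936) = (-15458 + 132)/6140 = -15326*1/6140 = -7663/3070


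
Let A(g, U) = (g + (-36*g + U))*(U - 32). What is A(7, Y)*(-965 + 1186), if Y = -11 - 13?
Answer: 3329144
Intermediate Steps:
Y = -24
A(g, U) = (-32 + U)*(U - 35*g) (A(g, U) = (g + (U - 36*g))*(-32 + U) = (U - 35*g)*(-32 + U) = (-32 + U)*(U - 35*g))
A(7, Y)*(-965 + 1186) = ((-24)**2 - 32*(-24) + 1120*7 - 35*(-24)*7)*(-965 + 1186) = (576 + 768 + 7840 + 5880)*221 = 15064*221 = 3329144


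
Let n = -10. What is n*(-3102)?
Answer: 31020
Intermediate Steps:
n*(-3102) = -10*(-3102) = 31020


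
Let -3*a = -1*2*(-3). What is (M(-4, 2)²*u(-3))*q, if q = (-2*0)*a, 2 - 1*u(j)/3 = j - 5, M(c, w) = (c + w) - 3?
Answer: 0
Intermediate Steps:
M(c, w) = -3 + c + w
a = -2 (a = -(-1*2)*(-3)/3 = -(-2)*(-3)/3 = -⅓*6 = -2)
u(j) = 21 - 3*j (u(j) = 6 - 3*(j - 5) = 6 - 3*(-5 + j) = 6 + (15 - 3*j) = 21 - 3*j)
q = 0 (q = -2*0*(-2) = 0*(-2) = 0)
(M(-4, 2)²*u(-3))*q = ((-3 - 4 + 2)²*(21 - 3*(-3)))*0 = ((-5)²*(21 + 9))*0 = (25*30)*0 = 750*0 = 0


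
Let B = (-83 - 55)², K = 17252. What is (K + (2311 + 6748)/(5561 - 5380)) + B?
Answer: 6578635/181 ≈ 36346.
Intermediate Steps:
B = 19044 (B = (-138)² = 19044)
(K + (2311 + 6748)/(5561 - 5380)) + B = (17252 + (2311 + 6748)/(5561 - 5380)) + 19044 = (17252 + 9059/181) + 19044 = 3131671/181 + 19044 = 6578635/181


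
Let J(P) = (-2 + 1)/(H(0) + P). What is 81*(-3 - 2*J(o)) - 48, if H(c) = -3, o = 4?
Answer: -129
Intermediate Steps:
J(P) = -1/(-3 + P) (J(P) = (-2 + 1)/(-3 + P) = -1/(-3 + P))
81*(-3 - 2*J(o)) - 48 = 81*(-3 - (-2)/(-3 + 4)) - 48 = 81*(-3 - (-2)/1) - 48 = 81*(-3 - (-2)) - 48 = 81*(-3 - 2*(-1)) - 48 = 81*(-3 + 2) - 48 = 81*(-1) - 48 = -81 - 48 = -129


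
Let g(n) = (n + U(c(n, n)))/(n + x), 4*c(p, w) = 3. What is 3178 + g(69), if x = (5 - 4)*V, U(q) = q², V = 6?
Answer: 1271571/400 ≈ 3178.9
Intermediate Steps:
c(p, w) = ¾ (c(p, w) = (¼)*3 = ¾)
x = 6 (x = (5 - 4)*6 = 1*6 = 6)
g(n) = (9/16 + n)/(6 + n) (g(n) = (n + (¾)²)/(n + 6) = (n + 9/16)/(6 + n) = (9/16 + n)/(6 + n))
3178 + g(69) = 3178 + (9/16 + 69)/(6 + 69) = 3178 + (1113/16)/75 = 3178 + (1/75)*(1113/16) = 3178 + 371/400 = 1271571/400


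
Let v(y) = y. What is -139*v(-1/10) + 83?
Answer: 969/10 ≈ 96.900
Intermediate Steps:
-139*v(-1/10) + 83 = -(-139)/10 + 83 = -139*(-⅒) + 83 = 139/10 + 83 = 969/10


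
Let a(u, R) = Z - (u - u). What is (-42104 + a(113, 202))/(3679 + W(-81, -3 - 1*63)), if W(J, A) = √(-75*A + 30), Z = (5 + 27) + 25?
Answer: -154690913/13530061 + 84094*√1245/13530061 ≈ -11.214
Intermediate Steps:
Z = 57 (Z = 32 + 25 = 57)
a(u, R) = 57 (a(u, R) = 57 - (u - u) = 57 - 1*0 = 57 + 0 = 57)
W(J, A) = √(30 - 75*A)
(-42104 + a(113, 202))/(3679 + W(-81, -3 - 1*63)) = (-42104 + 57)/(3679 + √(30 - 75*(-3 - 1*63))) = -42047/(3679 + √(30 - 75*(-3 - 63))) = -42047/(3679 + √(30 - 75*(-66))) = -42047/(3679 + √(30 + 4950)) = -42047/(3679 + √4980) = -42047/(3679 + 2*√1245)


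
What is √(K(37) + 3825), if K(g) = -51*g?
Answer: √1938 ≈ 44.023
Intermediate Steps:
√(K(37) + 3825) = √(-51*37 + 3825) = √(-1887 + 3825) = √1938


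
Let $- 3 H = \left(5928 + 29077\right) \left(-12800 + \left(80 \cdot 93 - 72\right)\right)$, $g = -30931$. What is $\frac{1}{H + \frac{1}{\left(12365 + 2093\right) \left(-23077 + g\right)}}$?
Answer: $\frac{2342542992}{148475965702234237} \approx 1.5777 \cdot 10^{-8}$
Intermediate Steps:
$H = \frac{190147160}{3}$ ($H = - \frac{\left(5928 + 29077\right) \left(-12800 + \left(80 \cdot 93 - 72\right)\right)}{3} = - \frac{35005 \left(-12800 + \left(7440 - 72\right)\right)}{3} = - \frac{35005 \left(-12800 + 7368\right)}{3} = - \frac{35005 \left(-5432\right)}{3} = \left(- \frac{1}{3}\right) \left(-190147160\right) = \frac{190147160}{3} \approx 6.3382 \cdot 10^{7}$)
$\frac{1}{H + \frac{1}{\left(12365 + 2093\right) \left(-23077 + g\right)}} = \frac{1}{\frac{190147160}{3} + \frac{1}{\left(12365 + 2093\right) \left(-23077 - 30931\right)}} = \frac{1}{\frac{190147160}{3} + \frac{1}{14458 \left(-54008\right)}} = \frac{1}{\frac{190147160}{3} + \frac{1}{-780847664}} = \frac{1}{\frac{190147160}{3} - \frac{1}{780847664}} = \frac{1}{\frac{148475965702234237}{2342542992}} = \frac{2342542992}{148475965702234237}$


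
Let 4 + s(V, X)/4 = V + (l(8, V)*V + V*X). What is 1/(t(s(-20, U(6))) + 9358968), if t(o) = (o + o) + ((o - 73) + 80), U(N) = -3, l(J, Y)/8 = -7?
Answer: 1/9372847 ≈ 1.0669e-7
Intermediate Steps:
l(J, Y) = -56 (l(J, Y) = 8*(-7) = -56)
s(V, X) = -16 - 220*V + 4*V*X (s(V, X) = -16 + 4*(V + (-56*V + V*X)) = -16 + 4*(-55*V + V*X) = -16 + (-220*V + 4*V*X) = -16 - 220*V + 4*V*X)
t(o) = 7 + 3*o (t(o) = 2*o + ((-73 + o) + 80) = 2*o + (7 + o) = 7 + 3*o)
1/(t(s(-20, U(6))) + 9358968) = 1/((7 + 3*(-16 - 220*(-20) + 4*(-20)*(-3))) + 9358968) = 1/((7 + 3*(-16 + 4400 + 240)) + 9358968) = 1/((7 + 3*4624) + 9358968) = 1/((7 + 13872) + 9358968) = 1/(13879 + 9358968) = 1/9372847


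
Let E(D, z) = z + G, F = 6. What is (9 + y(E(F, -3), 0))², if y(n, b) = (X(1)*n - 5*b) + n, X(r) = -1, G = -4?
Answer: 81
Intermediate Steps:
E(D, z) = -4 + z (E(D, z) = z - 4 = -4 + z)
y(n, b) = -5*b (y(n, b) = (-n - 5*b) + n = -5*b)
(9 + y(E(F, -3), 0))² = (9 - 5*0)² = (9 + 0)² = 9² = 81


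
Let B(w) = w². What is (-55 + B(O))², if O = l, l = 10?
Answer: 2025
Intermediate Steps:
O = 10
(-55 + B(O))² = (-55 + 10²)² = (-55 + 100)² = 45² = 2025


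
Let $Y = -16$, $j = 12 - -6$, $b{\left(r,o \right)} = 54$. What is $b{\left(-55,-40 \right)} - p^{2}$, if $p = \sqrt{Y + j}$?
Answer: $52$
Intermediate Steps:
$j = 18$ ($j = 12 + 6 = 18$)
$p = \sqrt{2}$ ($p = \sqrt{-16 + 18} = \sqrt{2} \approx 1.4142$)
$b{\left(-55,-40 \right)} - p^{2} = 54 - \left(\sqrt{2}\right)^{2} = 54 - 2 = 52$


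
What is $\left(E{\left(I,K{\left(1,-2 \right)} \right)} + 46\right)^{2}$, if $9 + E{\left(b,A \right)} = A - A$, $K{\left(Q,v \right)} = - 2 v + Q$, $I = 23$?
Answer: $1369$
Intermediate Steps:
$K{\left(Q,v \right)} = Q - 2 v$
$E{\left(b,A \right)} = -9$ ($E{\left(b,A \right)} = -9 + \left(A - A\right) = -9 + 0 = -9$)
$\left(E{\left(I,K{\left(1,-2 \right)} \right)} + 46\right)^{2} = \left(-9 + 46\right)^{2} = 37^{2} = 1369$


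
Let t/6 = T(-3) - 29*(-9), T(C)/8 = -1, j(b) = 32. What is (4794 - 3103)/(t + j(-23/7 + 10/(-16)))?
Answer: 1691/1550 ≈ 1.0910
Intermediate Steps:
T(C) = -8 (T(C) = 8*(-1) = -8)
t = 1518 (t = 6*(-8 - 29*(-9)) = 6*(-8 + 261) = 6*253 = 1518)
(4794 - 3103)/(t + j(-23/7 + 10/(-16))) = (4794 - 3103)/(1518 + 32) = 1691/1550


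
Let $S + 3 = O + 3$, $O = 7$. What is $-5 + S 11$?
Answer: $72$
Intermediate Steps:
$S = 7$ ($S = -3 + \left(7 + 3\right) = -3 + 10 = 7$)
$-5 + S 11 = -5 + 7 \cdot 11 = -5 + 77 = 72$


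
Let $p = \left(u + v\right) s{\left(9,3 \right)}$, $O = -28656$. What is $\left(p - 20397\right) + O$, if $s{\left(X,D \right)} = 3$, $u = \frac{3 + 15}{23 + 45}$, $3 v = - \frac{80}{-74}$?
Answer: $- \frac{61706315}{1258} \approx -49051.0$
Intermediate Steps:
$v = \frac{40}{111}$ ($v = \frac{\left(-80\right) \frac{1}{-74}}{3} = \frac{\left(-80\right) \left(- \frac{1}{74}\right)}{3} = \frac{1}{3} \cdot \frac{40}{37} = \frac{40}{111} \approx 0.36036$)
$u = \frac{9}{34}$ ($u = \frac{18}{68} = 18 \cdot \frac{1}{68} = \frac{9}{34} \approx 0.26471$)
$p = \frac{2359}{1258}$ ($p = \left(\frac{9}{34} + \frac{40}{111}\right) 3 = \frac{2359}{3774} \cdot 3 = \frac{2359}{1258} \approx 1.8752$)
$\left(p - 20397\right) + O = \left(\frac{2359}{1258} - 20397\right) - 28656 = - \frac{25657067}{1258} - 28656 = - \frac{61706315}{1258}$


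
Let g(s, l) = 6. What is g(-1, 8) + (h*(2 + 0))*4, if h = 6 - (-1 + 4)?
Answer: 30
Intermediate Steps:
h = 3 (h = 6 - 1*3 = 6 - 3 = 3)
g(-1, 8) + (h*(2 + 0))*4 = 6 + (3*(2 + 0))*4 = 6 + (3*2)*4 = 6 + 6*4 = 6 + 24 = 30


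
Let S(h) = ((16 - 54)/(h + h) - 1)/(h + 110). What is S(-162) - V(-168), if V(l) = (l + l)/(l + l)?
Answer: -637/648 ≈ -0.98302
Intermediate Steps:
V(l) = 1 (V(l) = (2*l)/((2*l)) = (2*l)*(1/(2*l)) = 1)
S(h) = (-1 - 19/h)/(110 + h) (S(h) = (-38*1/(2*h) - 1)/(110 + h) = (-19/h - 1)/(110 + h) = (-1 - 19/h)/(110 + h))
S(-162) - V(-168) = (-19 - 1*(-162))/((-162)*(110 - 162)) - 1*1 = -1/162*(-19 + 162)/(-52) - 1 = -1/162*(-1/52)*143 - 1 = 11/648 - 1 = -637/648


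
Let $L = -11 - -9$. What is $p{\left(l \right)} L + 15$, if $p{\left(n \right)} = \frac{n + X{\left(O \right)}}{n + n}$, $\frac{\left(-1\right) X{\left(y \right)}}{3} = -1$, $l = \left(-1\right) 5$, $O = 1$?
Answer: $\frac{73}{5} \approx 14.6$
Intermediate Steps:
$L = -2$ ($L = -11 + 9 = -2$)
$l = -5$
$X{\left(y \right)} = 3$ ($X{\left(y \right)} = \left(-3\right) \left(-1\right) = 3$)
$p{\left(n \right)} = \frac{3 + n}{2 n}$ ($p{\left(n \right)} = \frac{n + 3}{n + n} = \frac{3 + n}{2 n}$)
$p{\left(l \right)} L + 15 = \frac{3 - 5}{2 \left(-5\right)} \left(-2\right) + 15 = \frac{1}{2} \left(- \frac{1}{5}\right) \left(-2\right) \left(-2\right) + 15 = \frac{1}{5} \left(-2\right) + 15 = - \frac{2}{5} + 15 = \frac{73}{5}$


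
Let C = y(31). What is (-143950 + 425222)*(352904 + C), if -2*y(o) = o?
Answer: 99257654172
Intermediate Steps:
y(o) = -o/2
C = -31/2 (C = -1/2*31 = -31/2 ≈ -15.500)
(-143950 + 425222)*(352904 + C) = (-143950 + 425222)*(352904 - 31/2) = 281272*(705777/2) = 99257654172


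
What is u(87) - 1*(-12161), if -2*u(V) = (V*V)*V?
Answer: -634181/2 ≈ -3.1709e+5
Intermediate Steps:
u(V) = -V**3/2 (u(V) = -V*V*V/2 = -V**2*V/2 = -V**3/2)
u(87) - 1*(-12161) = -1/2*87**3 - 1*(-12161) = -1/2*658503 + 12161 = -658503/2 + 12161 = -634181/2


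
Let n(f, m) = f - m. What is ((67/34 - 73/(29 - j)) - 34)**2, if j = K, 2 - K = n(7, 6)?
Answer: 271821169/226576 ≈ 1199.7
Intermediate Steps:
K = 1 (K = 2 - (7 - 1*6) = 2 - (7 - 6) = 2 - 1*1 = 2 - 1 = 1)
j = 1
((67/34 - 73/(29 - j)) - 34)**2 = ((67/34 - 73/(29 - 1*1)) - 34)**2 = ((67*(1/34) - 73/(29 - 1)) - 34)**2 = ((67/34 - 73/28) - 34)**2 = (-303/476 - 34)**2 = (-16487/476)**2 = 271821169/226576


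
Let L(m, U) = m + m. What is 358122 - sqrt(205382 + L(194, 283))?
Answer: 358122 - 19*sqrt(570) ≈ 3.5767e+5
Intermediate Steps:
L(m, U) = 2*m
358122 - sqrt(205382 + L(194, 283)) = 358122 - sqrt(205382 + 2*194) = 358122 - sqrt(205382 + 388) = 358122 - sqrt(205770) = 358122 - 19*sqrt(570)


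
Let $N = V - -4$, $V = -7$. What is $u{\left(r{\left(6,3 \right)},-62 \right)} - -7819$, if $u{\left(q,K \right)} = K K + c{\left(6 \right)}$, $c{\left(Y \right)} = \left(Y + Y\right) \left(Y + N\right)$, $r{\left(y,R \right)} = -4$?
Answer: $11699$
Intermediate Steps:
$N = -3$ ($N = -7 - -4 = -7 + 4 = -3$)
$c{\left(Y \right)} = 2 Y \left(-3 + Y\right)$ ($c{\left(Y \right)} = \left(Y + Y\right) \left(Y - 3\right) = 2 Y \left(-3 + Y\right)$)
$u{\left(q,K \right)} = 36 + K^{2}$ ($u{\left(q,K \right)} = K K + 2 \cdot 6 \left(-3 + 6\right) = K^{2} + 2 \cdot 6 \cdot 3 = K^{2} + 36 = 36 + K^{2}$)
$u{\left(r{\left(6,3 \right)},-62 \right)} - -7819 = \left(36 + \left(-62\right)^{2}\right) - -7819 = \left(36 + 3844\right) + 7819 = 3880 + 7819 = 11699$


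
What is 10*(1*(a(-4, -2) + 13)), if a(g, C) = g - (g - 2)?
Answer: 150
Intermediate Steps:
a(g, C) = 2 (a(g, C) = g - (-2 + g) = g + (2 - g) = 2)
10*(1*(a(-4, -2) + 13)) = 10*(1*(2 + 13)) = 10*(1*15) = 10*15 = 150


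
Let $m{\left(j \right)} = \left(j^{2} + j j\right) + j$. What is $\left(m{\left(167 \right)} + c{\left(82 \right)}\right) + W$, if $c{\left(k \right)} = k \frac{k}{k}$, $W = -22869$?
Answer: $33158$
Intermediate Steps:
$m{\left(j \right)} = j + 2 j^{2}$ ($m{\left(j \right)} = \left(j^{2} + j^{2}\right) + j = 2 j^{2} + j = j + 2 j^{2}$)
$c{\left(k \right)} = k$ ($c{\left(k \right)} = k 1 = k$)
$\left(m{\left(167 \right)} + c{\left(82 \right)}\right) + W = \left(167 \left(1 + 2 \cdot 167\right) + 82\right) - 22869 = \left(167 \left(1 + 334\right) + 82\right) - 22869 = \left(167 \cdot 335 + 82\right) - 22869 = \left(55945 + 82\right) - 22869 = 56027 - 22869 = 33158$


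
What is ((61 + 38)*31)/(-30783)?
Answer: -33/331 ≈ -0.099698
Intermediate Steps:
((61 + 38)*31)/(-30783) = (99*31)*(-1/30783) = 3069*(-1/30783) = -33/331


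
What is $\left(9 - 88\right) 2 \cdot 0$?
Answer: $0$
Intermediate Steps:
$\left(9 - 88\right) 2 \cdot 0 = \left(-79\right) 0 = 0$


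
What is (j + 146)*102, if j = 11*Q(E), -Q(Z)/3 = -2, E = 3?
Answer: 21624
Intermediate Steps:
Q(Z) = 6 (Q(Z) = -3*(-2) = 6)
j = 66 (j = 11*6 = 66)
(j + 146)*102 = (66 + 146)*102 = 212*102 = 21624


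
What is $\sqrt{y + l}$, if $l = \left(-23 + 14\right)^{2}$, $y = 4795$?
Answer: $2 \sqrt{1219} \approx 69.828$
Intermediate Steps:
$l = 81$ ($l = \left(-9\right)^{2} = 81$)
$\sqrt{y + l} = \sqrt{4795 + 81} = \sqrt{4876} = 2 \sqrt{1219}$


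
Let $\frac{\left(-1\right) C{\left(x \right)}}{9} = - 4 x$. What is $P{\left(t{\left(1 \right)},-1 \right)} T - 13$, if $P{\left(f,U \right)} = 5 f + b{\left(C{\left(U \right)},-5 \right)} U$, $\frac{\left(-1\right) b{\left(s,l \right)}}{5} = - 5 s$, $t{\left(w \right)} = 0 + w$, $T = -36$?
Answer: $-32593$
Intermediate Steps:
$C{\left(x \right)} = 36 x$ ($C{\left(x \right)} = - 9 \left(- 4 x\right) = 36 x$)
$t{\left(w \right)} = w$
$b{\left(s,l \right)} = 25 s$ ($b{\left(s,l \right)} = - 5 \left(- 5 s\right) = 25 s$)
$P{\left(f,U \right)} = 5 f + 900 U^{2}$ ($P{\left(f,U \right)} = 5 f + 25 \cdot 36 U U = 5 f + 900 U U = 5 f + 900 U^{2}$)
$P{\left(t{\left(1 \right)},-1 \right)} T - 13 = \left(5 \cdot 1 + 900 \left(-1\right)^{2}\right) \left(-36\right) - 13 = \left(5 + 900 \cdot 1\right) \left(-36\right) - 13 = \left(5 + 900\right) \left(-36\right) - 13 = 905 \left(-36\right) - 13 = -32580 - 13 = -32593$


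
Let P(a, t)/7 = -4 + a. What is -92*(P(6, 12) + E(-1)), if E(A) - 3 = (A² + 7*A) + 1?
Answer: -1104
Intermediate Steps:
E(A) = 4 + A² + 7*A (E(A) = 3 + ((A² + 7*A) + 1) = 3 + (1 + A² + 7*A) = 4 + A² + 7*A)
P(a, t) = -28 + 7*a (P(a, t) = 7*(-4 + a) = -28 + 7*a)
-92*(P(6, 12) + E(-1)) = -92*((-28 + 7*6) + (4 + (-1)² + 7*(-1))) = -92*((-28 + 42) + (4 + 1 - 7)) = -92*(14 - 2) = -92*12 = -1104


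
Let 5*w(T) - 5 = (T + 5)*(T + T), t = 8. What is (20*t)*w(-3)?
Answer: -224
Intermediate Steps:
w(T) = 1 + 2*T*(5 + T)/5 (w(T) = 1 + ((T + 5)*(T + T))/5 = 1 + ((5 + T)*(2*T))/5 = 1 + (2*T*(5 + T))/5 = 1 + 2*T*(5 + T)/5)
(20*t)*w(-3) = (20*8)*(1 + 2*(-3) + (⅖)*(-3)²) = 160*(1 - 6 + (⅖)*9) = 160*(1 - 6 + 18/5) = 160*(-7/5) = -224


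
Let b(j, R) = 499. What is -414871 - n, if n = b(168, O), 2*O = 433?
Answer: -415370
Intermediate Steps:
O = 433/2 (O = (½)*433 = 433/2 ≈ 216.50)
n = 499
-414871 - n = -414871 - 1*499 = -414871 - 499 = -415370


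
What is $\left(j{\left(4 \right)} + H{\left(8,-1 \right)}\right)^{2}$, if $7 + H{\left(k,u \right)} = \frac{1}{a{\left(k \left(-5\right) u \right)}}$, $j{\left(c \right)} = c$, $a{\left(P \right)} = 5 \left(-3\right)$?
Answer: $\frac{2116}{225} \approx 9.4044$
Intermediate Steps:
$a{\left(P \right)} = -15$
$H{\left(k,u \right)} = - \frac{106}{15}$ ($H{\left(k,u \right)} = -7 + \frac{1}{-15} = -7 - \frac{1}{15} = - \frac{106}{15}$)
$\left(j{\left(4 \right)} + H{\left(8,-1 \right)}\right)^{2} = \left(4 - \frac{106}{15}\right)^{2} = \left(- \frac{46}{15}\right)^{2} = \frac{2116}{225}$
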